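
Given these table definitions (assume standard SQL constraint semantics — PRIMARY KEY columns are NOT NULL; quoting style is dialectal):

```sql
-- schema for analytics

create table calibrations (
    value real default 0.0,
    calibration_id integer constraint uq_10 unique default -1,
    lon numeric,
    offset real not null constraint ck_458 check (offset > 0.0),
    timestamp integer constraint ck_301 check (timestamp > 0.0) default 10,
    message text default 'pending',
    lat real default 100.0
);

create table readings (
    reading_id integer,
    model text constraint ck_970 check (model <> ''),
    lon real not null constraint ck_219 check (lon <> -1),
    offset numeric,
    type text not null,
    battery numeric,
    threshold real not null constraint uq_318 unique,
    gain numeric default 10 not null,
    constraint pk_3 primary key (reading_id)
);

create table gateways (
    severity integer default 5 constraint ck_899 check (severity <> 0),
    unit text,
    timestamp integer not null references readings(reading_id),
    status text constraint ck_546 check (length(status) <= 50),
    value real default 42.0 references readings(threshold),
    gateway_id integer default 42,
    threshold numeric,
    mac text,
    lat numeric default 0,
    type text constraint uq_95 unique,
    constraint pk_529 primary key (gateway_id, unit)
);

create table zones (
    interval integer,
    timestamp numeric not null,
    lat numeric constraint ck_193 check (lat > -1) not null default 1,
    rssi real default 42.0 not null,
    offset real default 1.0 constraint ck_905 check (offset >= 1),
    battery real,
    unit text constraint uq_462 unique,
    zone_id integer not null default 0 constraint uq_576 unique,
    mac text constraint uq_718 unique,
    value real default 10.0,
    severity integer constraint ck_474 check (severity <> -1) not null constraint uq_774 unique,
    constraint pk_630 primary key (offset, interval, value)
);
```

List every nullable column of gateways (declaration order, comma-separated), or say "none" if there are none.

- severity: CHECK does not forbid NULL (a CHECK constraint passes when its expression is NULL) → nullable.
- unit: part of the PRIMARY KEY, which implies NOT NULL → not nullable.
- timestamp: declared NOT NULL → not nullable.
- status: CHECK does not forbid NULL (a CHECK constraint passes when its expression is NULL) → nullable.
- value: a foreign key column may be NULL unless separately constrained → nullable.
- gateway_id: part of the PRIMARY KEY, which implies NOT NULL → not nullable.
- threshold: no NOT NULL constraint applies → nullable.
- mac: no NOT NULL constraint applies → nullable.
- lat: DEFAULT only fills an omitted column; an explicit NULL is still allowed → nullable.
- type: UNIQUE does not imply NOT NULL → nullable.

severity, status, value, threshold, mac, lat, type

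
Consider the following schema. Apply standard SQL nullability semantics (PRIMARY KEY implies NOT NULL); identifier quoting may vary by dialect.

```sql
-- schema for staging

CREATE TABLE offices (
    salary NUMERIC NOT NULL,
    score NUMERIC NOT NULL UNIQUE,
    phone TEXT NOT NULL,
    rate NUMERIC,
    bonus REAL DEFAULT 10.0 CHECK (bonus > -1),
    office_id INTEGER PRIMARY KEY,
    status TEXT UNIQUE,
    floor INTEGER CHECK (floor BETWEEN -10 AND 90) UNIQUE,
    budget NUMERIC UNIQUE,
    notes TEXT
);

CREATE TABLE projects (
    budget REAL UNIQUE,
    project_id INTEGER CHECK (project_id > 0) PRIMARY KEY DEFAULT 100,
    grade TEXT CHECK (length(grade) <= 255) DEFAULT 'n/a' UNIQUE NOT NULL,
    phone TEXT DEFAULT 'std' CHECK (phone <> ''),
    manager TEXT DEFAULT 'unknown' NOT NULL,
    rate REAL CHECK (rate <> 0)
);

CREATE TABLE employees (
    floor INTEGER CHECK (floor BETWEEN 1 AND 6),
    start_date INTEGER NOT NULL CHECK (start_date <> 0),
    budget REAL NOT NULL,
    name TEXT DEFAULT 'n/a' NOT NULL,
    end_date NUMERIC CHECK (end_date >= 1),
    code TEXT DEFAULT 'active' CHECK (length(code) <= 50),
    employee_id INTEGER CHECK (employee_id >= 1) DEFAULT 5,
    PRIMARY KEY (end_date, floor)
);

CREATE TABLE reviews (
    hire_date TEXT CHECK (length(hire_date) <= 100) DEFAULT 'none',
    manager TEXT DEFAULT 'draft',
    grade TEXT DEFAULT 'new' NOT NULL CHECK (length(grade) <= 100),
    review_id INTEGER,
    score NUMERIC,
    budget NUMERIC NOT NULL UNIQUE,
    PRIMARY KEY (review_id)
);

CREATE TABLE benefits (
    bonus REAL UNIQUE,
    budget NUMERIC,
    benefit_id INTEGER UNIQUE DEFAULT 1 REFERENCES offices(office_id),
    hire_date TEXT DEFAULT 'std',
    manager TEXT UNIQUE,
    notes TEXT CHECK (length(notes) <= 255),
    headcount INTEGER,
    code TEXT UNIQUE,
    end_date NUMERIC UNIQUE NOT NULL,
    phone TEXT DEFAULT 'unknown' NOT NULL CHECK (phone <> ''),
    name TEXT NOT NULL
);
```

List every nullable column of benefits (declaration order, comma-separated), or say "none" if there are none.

- bonus: UNIQUE does not imply NOT NULL → nullable.
- budget: no NOT NULL constraint applies → nullable.
- benefit_id: a foreign key column may be NULL unless separately constrained → nullable.
- hire_date: DEFAULT only fills an omitted column; an explicit NULL is still allowed → nullable.
- manager: UNIQUE does not imply NOT NULL → nullable.
- notes: CHECK does not forbid NULL (a CHECK constraint passes when its expression is NULL) → nullable.
- headcount: no NOT NULL constraint applies → nullable.
- code: UNIQUE does not imply NOT NULL → nullable.
- end_date: declared NOT NULL → not nullable.
- phone: declared NOT NULL → not nullable.
- name: declared NOT NULL → not nullable.

bonus, budget, benefit_id, hire_date, manager, notes, headcount, code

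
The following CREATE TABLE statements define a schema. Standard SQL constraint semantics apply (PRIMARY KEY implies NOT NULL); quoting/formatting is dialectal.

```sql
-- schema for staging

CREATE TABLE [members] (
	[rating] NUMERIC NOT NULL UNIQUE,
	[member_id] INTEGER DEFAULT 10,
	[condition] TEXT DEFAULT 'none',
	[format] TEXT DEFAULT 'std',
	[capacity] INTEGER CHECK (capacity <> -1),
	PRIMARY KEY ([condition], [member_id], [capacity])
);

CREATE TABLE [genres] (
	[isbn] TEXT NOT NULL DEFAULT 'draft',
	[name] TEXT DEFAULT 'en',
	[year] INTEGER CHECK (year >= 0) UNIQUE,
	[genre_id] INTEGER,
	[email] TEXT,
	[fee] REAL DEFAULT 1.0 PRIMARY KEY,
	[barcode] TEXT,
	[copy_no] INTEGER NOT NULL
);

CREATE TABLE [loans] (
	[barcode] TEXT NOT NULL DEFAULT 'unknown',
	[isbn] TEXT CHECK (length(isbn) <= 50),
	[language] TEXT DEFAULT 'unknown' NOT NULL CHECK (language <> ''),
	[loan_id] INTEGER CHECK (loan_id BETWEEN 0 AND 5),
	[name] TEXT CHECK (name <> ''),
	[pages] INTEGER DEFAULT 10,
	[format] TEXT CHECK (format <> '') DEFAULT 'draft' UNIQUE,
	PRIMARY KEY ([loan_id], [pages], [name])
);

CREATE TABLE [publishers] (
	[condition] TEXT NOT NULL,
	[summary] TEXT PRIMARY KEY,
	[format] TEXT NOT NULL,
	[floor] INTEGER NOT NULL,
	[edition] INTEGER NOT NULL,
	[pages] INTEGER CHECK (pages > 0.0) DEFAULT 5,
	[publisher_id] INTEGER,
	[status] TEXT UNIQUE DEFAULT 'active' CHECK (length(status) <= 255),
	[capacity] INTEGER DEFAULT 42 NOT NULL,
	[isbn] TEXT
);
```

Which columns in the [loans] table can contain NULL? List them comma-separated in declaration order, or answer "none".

- barcode: declared NOT NULL → not nullable.
- isbn: CHECK does not forbid NULL (a CHECK constraint passes when its expression is NULL) → nullable.
- language: declared NOT NULL → not nullable.
- loan_id: part of the PRIMARY KEY, which implies NOT NULL → not nullable.
- name: part of the PRIMARY KEY, which implies NOT NULL → not nullable.
- pages: part of the PRIMARY KEY, which implies NOT NULL → not nullable.
- format: CHECK does not forbid NULL (a CHECK constraint passes when its expression is NULL) → nullable.

isbn, format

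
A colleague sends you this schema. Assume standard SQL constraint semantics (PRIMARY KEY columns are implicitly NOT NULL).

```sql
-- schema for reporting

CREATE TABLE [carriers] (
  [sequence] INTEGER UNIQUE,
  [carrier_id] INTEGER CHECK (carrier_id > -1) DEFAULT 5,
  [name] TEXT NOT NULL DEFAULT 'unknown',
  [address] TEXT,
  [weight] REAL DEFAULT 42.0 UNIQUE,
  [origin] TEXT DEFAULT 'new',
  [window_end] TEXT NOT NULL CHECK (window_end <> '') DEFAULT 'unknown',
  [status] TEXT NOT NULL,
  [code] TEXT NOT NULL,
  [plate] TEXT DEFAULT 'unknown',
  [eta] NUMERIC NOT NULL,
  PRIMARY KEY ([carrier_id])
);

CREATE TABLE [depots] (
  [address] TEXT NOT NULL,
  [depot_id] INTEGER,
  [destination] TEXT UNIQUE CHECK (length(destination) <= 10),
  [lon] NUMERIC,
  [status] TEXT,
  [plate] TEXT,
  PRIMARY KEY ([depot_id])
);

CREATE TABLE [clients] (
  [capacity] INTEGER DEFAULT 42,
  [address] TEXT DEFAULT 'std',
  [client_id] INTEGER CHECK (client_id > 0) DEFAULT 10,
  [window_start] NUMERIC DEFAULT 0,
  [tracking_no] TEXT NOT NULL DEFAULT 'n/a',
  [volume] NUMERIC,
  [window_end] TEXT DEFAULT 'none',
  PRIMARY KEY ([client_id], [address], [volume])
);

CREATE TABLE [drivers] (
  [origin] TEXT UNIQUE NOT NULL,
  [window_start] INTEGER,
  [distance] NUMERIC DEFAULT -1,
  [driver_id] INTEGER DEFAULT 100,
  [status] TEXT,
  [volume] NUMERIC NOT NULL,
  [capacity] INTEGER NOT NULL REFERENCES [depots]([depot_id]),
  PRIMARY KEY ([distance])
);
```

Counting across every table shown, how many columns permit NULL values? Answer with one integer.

15

carriers: 5 nullable (sequence, address, weight, origin, plate — PK (carrier_id) and explicit NOT NULL columns excluded).
depots: 4 nullable (destination, lon, status, plate — PK (depot_id) and explicit NOT NULL columns excluded).
clients: 3 nullable (capacity, window_start, window_end — PK (client_id, address, volume) and explicit NOT NULL columns excluded).
drivers: 3 nullable (window_start, driver_id, status — PK (distance) and explicit NOT NULL columns excluded).
Total: 5 + 4 + 3 + 3 = 15.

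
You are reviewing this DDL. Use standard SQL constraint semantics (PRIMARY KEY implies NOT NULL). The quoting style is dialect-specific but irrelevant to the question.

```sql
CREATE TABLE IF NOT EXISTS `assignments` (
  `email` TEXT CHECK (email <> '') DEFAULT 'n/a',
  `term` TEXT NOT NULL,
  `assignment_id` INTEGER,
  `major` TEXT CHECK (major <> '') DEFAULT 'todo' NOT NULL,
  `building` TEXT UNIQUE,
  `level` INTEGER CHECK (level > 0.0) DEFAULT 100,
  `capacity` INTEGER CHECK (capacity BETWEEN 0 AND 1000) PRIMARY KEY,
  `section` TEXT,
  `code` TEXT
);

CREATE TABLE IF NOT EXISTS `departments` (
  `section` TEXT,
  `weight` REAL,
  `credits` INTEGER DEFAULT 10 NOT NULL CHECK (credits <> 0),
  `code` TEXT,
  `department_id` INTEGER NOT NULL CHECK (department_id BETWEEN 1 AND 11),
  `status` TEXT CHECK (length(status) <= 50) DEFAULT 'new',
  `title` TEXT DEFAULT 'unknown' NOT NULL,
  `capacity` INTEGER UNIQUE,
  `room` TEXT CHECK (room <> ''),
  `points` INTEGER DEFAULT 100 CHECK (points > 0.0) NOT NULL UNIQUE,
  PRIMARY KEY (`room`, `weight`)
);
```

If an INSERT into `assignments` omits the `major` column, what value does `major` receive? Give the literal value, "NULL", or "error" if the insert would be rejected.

major has an explicit DEFAULT 'todo'.
When the column is omitted from an INSERT, that default is used.

'todo'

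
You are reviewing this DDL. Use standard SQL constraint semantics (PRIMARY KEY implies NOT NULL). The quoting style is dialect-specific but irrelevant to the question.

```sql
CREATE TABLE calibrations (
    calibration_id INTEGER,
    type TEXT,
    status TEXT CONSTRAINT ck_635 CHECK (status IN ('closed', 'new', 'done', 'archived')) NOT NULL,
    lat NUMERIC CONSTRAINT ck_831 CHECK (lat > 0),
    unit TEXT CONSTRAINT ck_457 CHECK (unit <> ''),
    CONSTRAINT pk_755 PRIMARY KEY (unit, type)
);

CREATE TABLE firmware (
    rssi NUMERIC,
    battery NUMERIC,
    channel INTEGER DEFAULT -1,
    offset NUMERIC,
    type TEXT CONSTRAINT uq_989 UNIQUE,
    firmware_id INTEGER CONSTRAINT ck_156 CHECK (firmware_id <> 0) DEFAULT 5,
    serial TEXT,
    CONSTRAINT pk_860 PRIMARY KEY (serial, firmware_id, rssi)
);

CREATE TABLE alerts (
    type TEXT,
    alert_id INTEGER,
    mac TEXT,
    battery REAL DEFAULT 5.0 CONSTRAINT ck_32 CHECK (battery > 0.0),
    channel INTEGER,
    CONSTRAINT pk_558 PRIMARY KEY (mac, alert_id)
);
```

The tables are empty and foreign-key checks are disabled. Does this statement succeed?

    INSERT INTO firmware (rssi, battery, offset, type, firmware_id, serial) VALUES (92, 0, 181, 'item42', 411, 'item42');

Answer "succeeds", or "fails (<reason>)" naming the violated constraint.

NOT NULL columns: firmware_id is supplied; rssi is supplied; serial is supplied.
CHECK constraints: 411 satisfies (firmware_id <> 0).
No constraint is violated.

succeeds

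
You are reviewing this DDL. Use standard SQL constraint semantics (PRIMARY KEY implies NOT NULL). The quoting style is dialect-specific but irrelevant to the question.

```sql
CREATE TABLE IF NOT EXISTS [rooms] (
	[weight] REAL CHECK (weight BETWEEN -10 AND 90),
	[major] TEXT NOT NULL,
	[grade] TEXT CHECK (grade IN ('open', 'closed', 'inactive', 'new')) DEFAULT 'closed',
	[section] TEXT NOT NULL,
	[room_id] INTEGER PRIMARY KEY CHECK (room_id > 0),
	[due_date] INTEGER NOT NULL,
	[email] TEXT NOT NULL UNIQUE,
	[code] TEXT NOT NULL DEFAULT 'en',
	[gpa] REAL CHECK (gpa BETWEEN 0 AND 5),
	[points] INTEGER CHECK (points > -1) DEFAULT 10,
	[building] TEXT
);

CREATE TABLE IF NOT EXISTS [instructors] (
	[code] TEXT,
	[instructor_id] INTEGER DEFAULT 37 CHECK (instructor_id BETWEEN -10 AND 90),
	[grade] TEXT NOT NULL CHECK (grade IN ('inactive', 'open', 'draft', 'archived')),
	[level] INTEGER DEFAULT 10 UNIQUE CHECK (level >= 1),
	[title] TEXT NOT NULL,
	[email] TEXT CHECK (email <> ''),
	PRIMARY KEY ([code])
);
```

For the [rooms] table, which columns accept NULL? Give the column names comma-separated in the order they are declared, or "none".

- weight: CHECK does not forbid NULL (a CHECK constraint passes when its expression is NULL) → nullable.
- major: declared NOT NULL → not nullable.
- grade: CHECK does not forbid NULL (a CHECK constraint passes when its expression is NULL) → nullable.
- section: declared NOT NULL → not nullable.
- room_id: part of the PRIMARY KEY, which implies NOT NULL → not nullable.
- due_date: declared NOT NULL → not nullable.
- email: declared NOT NULL → not nullable.
- code: declared NOT NULL → not nullable.
- gpa: CHECK does not forbid NULL (a CHECK constraint passes when its expression is NULL) → nullable.
- points: CHECK does not forbid NULL (a CHECK constraint passes when its expression is NULL) → nullable.
- building: no NOT NULL constraint applies → nullable.

weight, grade, gpa, points, building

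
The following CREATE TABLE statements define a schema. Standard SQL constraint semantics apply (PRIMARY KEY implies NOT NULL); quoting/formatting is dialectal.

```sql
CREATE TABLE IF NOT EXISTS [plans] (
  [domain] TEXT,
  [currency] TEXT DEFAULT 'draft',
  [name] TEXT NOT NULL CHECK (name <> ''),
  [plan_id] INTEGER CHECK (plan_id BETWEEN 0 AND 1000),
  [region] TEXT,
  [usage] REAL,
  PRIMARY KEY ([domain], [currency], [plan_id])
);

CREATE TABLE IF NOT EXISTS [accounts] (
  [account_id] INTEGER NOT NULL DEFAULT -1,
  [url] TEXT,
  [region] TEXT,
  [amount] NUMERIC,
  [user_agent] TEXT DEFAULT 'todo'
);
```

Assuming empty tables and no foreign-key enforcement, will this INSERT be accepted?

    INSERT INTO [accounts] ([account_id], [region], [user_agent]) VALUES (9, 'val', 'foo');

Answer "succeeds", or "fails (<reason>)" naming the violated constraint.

succeeds

NOT NULL columns: account_id is supplied.
No constraint is violated.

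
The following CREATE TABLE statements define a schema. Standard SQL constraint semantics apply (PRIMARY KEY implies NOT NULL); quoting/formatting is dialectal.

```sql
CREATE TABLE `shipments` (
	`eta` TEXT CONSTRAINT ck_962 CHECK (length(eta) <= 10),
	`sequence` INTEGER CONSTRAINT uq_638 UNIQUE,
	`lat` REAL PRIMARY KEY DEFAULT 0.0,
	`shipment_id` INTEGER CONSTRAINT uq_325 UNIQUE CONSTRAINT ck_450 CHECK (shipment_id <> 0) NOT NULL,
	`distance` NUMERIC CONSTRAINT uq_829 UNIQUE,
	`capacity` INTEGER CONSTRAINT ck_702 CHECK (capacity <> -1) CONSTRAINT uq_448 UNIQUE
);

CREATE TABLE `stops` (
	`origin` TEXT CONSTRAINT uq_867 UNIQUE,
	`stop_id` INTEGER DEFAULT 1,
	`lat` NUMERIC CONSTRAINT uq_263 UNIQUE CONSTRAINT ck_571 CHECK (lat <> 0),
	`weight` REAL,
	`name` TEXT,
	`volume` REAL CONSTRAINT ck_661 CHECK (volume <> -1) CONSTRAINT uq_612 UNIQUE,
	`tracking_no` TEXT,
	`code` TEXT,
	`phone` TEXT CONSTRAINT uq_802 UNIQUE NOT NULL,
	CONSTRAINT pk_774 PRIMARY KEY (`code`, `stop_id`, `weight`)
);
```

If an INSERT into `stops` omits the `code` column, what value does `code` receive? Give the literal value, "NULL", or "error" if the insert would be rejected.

error

code has no DEFAULT clause.
Omitting it would insert NULL, but it is part of the PRIMARY KEY, so the INSERT fails.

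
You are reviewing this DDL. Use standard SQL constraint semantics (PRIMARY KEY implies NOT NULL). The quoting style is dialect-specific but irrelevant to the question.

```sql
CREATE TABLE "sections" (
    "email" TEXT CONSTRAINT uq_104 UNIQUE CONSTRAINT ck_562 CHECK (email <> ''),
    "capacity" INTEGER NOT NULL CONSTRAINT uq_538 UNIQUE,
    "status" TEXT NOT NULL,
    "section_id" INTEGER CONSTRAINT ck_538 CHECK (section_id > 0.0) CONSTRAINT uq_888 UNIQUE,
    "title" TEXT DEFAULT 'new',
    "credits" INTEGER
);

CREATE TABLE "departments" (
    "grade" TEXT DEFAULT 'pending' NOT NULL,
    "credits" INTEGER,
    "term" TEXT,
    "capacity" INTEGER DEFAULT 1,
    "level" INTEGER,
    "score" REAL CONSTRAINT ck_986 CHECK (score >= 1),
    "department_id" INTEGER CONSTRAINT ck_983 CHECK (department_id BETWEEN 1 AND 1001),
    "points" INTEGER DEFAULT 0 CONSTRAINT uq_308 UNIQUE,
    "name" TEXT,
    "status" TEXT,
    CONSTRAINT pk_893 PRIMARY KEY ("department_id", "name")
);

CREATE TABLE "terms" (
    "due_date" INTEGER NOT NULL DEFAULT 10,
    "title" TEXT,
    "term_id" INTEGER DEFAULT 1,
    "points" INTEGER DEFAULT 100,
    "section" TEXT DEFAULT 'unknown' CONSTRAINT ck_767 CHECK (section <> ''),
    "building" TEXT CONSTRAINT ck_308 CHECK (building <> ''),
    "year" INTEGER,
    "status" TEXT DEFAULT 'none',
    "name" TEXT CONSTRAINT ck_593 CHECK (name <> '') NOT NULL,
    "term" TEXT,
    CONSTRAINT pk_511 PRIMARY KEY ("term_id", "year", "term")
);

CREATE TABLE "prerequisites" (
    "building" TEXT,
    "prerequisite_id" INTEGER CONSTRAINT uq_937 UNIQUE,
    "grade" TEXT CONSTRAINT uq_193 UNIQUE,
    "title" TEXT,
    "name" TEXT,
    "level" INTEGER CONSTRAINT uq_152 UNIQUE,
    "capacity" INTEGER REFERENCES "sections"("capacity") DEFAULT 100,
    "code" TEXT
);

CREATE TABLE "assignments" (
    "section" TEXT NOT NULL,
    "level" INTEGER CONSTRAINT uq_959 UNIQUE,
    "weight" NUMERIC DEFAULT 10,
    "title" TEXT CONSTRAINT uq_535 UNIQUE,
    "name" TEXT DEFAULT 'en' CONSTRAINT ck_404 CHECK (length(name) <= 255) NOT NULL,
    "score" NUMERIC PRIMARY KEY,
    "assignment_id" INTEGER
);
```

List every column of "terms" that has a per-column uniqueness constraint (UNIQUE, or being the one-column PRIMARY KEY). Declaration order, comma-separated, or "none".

none

- due_date: no UNIQUE or single-column PK constraint.
- title: no UNIQUE or single-column PK constraint.
- term_id: part of a composite PRIMARY KEY — only the tuple is unique, not this column on its own.
- points: no UNIQUE or single-column PK constraint.
- section: no UNIQUE or single-column PK constraint.
- building: no UNIQUE or single-column PK constraint.
- year: part of a composite PRIMARY KEY — only the tuple is unique, not this column on its own.
- status: no UNIQUE or single-column PK constraint.
- name: no UNIQUE or single-column PK constraint.
- term: part of a composite PRIMARY KEY — only the tuple is unique, not this column on its own.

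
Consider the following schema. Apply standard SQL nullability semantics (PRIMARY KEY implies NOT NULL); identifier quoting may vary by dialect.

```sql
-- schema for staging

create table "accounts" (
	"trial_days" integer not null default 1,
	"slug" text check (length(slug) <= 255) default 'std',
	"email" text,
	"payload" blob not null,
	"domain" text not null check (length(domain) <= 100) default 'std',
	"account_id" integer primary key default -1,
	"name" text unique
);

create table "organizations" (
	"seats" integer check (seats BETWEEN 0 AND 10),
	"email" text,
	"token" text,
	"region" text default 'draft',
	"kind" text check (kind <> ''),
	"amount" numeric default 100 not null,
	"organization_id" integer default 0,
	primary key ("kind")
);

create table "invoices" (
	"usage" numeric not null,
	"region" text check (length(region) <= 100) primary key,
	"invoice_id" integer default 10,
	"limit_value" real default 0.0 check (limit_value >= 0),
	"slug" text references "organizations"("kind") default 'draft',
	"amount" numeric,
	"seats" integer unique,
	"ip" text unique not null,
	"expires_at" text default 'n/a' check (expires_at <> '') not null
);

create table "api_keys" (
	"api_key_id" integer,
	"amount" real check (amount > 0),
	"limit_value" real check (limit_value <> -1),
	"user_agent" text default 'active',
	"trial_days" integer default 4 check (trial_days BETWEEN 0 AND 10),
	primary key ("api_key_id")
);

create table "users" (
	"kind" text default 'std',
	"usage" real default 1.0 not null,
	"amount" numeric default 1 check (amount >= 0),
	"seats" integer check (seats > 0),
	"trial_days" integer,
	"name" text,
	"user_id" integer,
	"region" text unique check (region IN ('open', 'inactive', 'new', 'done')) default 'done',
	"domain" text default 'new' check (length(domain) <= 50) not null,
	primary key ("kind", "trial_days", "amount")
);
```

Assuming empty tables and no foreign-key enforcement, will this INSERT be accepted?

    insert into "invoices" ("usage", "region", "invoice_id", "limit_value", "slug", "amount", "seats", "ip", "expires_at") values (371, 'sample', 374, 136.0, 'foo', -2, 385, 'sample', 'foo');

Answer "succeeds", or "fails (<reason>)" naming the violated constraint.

NOT NULL columns: expires_at is supplied; ip is supplied; region is supplied; usage is supplied.
CHECK constraints: 'sample' satisfies (length(region) <= 100); 136.0 satisfies (limit_value >= 0); 'foo' satisfies (expires_at <> '').
No constraint is violated.

succeeds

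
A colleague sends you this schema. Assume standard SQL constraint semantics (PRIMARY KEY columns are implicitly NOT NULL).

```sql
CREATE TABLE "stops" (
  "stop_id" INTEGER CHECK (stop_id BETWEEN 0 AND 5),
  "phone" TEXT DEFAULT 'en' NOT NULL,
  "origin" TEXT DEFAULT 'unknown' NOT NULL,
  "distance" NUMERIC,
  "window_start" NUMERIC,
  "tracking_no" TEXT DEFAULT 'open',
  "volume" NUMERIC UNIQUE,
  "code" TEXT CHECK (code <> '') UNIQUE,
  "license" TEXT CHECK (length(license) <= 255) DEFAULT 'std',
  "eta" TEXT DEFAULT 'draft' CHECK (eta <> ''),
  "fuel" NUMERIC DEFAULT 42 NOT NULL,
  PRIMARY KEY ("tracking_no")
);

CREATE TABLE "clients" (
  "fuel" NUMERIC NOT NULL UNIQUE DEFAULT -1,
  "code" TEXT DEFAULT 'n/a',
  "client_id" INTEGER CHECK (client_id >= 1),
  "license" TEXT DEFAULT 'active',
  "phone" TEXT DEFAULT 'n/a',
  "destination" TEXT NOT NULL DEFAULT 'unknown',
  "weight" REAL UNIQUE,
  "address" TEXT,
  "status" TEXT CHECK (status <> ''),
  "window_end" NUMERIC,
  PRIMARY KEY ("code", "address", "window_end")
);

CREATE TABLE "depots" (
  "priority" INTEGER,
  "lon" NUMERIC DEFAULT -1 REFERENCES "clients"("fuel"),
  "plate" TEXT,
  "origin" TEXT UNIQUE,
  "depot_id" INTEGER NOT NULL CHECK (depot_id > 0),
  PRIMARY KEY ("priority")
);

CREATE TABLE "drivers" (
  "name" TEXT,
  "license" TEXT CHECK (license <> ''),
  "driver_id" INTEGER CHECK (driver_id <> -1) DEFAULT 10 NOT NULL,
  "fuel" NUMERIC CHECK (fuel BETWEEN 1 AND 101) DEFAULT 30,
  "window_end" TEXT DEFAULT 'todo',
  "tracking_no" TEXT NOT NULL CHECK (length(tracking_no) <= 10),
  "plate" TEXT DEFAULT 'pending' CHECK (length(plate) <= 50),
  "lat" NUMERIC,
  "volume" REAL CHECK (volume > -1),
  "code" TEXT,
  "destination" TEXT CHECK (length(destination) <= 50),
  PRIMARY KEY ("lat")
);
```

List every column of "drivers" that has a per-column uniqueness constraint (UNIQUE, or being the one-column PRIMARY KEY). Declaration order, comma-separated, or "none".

- name: no UNIQUE or single-column PK constraint.
- license: no UNIQUE or single-column PK constraint.
- driver_id: no UNIQUE or single-column PK constraint.
- fuel: no UNIQUE or single-column PK constraint.
- window_end: no UNIQUE or single-column PK constraint.
- tracking_no: no UNIQUE or single-column PK constraint.
- plate: no UNIQUE or single-column PK constraint.
- lat: single-column PRIMARY KEY → unique.
- volume: no UNIQUE or single-column PK constraint.
- code: no UNIQUE or single-column PK constraint.
- destination: no UNIQUE or single-column PK constraint.

lat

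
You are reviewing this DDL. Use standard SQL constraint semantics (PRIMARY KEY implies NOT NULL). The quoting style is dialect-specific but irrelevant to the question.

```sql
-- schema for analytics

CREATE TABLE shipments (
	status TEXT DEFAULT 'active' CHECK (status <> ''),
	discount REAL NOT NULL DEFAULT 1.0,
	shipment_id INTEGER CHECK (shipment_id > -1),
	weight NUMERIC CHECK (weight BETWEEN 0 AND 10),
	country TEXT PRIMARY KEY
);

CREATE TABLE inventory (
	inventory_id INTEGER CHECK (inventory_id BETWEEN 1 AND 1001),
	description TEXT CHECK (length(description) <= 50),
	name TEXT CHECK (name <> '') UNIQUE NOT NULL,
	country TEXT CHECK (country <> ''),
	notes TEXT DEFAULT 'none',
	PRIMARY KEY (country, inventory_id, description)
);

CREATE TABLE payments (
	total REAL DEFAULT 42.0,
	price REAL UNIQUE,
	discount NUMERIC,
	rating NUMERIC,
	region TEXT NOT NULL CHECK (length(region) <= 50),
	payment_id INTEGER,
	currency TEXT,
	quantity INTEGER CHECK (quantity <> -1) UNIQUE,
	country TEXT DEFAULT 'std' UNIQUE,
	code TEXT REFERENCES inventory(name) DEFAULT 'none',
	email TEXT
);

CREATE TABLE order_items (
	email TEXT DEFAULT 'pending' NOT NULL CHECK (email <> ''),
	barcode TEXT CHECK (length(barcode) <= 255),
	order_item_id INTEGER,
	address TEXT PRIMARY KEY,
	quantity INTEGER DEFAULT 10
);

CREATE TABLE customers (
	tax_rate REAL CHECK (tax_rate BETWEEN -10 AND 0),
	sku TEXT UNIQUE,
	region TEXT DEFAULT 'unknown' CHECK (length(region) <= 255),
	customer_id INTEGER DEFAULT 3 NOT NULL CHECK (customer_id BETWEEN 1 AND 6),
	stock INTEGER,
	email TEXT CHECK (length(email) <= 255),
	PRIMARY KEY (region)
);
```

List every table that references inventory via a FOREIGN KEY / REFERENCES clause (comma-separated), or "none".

- payments.code references inventory(name).

payments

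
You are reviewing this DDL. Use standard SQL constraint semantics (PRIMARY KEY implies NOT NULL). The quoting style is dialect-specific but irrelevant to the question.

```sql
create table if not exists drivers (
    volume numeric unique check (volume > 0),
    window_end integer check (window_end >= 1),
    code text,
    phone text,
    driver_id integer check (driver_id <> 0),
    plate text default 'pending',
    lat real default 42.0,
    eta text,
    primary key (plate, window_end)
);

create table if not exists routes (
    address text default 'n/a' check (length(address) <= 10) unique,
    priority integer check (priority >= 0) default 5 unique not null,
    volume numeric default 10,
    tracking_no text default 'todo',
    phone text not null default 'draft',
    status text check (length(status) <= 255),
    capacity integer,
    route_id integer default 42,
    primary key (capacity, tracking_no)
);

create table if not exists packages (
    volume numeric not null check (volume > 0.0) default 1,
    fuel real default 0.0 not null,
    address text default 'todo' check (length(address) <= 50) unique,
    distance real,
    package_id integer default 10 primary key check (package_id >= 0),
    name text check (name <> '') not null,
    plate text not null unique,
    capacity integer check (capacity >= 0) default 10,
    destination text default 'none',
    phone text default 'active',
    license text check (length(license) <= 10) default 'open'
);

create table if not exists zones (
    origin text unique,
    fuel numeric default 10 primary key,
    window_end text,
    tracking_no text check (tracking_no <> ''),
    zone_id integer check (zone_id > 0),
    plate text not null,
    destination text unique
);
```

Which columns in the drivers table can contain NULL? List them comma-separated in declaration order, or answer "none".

volume, code, phone, driver_id, lat, eta

- volume: CHECK does not forbid NULL (a CHECK constraint passes when its expression is NULL) → nullable.
- window_end: part of the PRIMARY KEY, which implies NOT NULL → not nullable.
- code: no NOT NULL constraint applies → nullable.
- phone: no NOT NULL constraint applies → nullable.
- driver_id: CHECK does not forbid NULL (a CHECK constraint passes when its expression is NULL) → nullable.
- plate: part of the PRIMARY KEY, which implies NOT NULL → not nullable.
- lat: DEFAULT only fills an omitted column; an explicit NULL is still allowed → nullable.
- eta: no NOT NULL constraint applies → nullable.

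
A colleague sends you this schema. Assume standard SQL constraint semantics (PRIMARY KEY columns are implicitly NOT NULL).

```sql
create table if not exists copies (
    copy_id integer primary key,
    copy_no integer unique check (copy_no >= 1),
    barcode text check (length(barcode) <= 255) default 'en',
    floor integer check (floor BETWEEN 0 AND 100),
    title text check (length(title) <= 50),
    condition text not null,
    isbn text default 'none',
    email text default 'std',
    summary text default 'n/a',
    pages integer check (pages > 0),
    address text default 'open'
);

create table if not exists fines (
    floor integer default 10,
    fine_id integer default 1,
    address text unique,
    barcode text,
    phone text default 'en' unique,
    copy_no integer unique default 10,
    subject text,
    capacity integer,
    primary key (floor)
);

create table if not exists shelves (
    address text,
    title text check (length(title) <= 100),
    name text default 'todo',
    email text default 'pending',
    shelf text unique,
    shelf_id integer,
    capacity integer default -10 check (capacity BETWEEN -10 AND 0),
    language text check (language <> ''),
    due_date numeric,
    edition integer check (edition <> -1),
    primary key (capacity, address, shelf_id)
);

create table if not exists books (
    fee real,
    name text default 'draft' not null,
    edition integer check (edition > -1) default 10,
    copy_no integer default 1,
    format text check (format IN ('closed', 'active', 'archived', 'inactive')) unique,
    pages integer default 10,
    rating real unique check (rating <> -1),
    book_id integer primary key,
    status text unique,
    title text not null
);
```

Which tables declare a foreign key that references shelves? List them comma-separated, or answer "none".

No REFERENCES clause anywhere in the schema names shelves.

none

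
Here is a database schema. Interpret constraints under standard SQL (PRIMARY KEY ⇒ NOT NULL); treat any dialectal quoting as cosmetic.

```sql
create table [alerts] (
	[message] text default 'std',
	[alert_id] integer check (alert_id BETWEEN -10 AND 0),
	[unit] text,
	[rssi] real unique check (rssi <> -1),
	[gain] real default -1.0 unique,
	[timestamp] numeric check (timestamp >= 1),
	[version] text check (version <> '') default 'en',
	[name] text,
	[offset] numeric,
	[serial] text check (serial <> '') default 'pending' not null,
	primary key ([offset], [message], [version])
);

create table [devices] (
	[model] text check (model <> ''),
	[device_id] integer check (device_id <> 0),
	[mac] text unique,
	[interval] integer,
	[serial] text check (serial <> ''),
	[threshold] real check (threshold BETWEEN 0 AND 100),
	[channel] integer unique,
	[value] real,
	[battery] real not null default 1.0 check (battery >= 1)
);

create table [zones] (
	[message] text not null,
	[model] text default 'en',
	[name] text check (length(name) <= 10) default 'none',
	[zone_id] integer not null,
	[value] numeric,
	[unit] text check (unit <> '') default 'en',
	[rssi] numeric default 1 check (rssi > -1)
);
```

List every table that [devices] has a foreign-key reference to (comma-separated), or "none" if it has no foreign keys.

none

No column in devices has a REFERENCES clause.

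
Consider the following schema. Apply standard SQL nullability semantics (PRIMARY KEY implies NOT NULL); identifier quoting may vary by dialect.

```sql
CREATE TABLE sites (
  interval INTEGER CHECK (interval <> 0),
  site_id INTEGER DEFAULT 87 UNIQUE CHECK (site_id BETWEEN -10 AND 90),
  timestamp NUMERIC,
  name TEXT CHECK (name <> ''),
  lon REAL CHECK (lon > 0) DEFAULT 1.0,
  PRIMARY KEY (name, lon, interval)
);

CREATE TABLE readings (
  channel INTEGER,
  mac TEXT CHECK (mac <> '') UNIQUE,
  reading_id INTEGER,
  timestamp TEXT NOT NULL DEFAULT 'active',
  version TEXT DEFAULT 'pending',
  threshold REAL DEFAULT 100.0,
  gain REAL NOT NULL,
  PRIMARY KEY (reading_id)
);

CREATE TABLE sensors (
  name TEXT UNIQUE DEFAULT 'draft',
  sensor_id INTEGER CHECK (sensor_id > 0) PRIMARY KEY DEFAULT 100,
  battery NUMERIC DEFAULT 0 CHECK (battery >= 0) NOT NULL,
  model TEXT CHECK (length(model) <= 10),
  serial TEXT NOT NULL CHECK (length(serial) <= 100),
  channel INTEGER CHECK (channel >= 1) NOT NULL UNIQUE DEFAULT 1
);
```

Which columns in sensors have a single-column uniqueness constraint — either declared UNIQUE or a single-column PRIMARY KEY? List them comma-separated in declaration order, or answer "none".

- name: declared UNIQUE → unique.
- sensor_id: single-column PRIMARY KEY → unique.
- battery: no UNIQUE or single-column PK constraint.
- model: no UNIQUE or single-column PK constraint.
- serial: no UNIQUE or single-column PK constraint.
- channel: declared UNIQUE → unique.

name, sensor_id, channel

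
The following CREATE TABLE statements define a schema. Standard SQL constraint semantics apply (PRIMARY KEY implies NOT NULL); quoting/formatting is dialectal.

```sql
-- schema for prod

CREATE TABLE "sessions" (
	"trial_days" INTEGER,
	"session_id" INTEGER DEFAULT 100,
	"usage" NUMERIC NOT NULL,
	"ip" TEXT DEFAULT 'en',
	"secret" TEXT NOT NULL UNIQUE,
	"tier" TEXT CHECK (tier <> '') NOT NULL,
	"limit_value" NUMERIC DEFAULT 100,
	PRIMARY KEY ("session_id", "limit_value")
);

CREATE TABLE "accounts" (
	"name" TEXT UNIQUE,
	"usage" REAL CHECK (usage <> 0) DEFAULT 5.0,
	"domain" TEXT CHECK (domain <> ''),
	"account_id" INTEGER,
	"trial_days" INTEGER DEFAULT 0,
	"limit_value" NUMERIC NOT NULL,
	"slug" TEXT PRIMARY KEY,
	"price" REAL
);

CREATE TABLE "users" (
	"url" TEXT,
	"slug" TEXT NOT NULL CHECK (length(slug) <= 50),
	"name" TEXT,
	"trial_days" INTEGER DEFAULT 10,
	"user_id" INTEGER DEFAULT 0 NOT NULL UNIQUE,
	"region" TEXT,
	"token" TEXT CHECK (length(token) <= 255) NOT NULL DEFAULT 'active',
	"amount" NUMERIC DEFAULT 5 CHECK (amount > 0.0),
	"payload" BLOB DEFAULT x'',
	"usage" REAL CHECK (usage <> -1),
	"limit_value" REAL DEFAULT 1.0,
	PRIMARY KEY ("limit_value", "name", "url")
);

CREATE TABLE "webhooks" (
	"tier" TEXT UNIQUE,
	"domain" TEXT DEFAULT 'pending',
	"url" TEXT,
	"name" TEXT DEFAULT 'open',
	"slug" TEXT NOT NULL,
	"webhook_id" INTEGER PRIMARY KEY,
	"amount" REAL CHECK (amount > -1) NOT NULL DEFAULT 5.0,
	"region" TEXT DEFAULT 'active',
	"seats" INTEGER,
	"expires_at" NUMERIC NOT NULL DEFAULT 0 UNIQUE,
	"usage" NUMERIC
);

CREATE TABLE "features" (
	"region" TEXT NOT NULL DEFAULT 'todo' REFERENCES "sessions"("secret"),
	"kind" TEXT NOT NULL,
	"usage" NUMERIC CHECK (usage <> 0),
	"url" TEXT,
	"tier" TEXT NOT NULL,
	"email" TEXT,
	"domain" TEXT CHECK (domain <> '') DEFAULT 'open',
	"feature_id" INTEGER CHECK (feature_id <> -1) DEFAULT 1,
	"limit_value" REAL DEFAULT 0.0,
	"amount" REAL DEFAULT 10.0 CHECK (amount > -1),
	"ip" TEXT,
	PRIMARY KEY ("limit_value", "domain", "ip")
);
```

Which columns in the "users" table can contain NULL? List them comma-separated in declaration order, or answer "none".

trial_days, region, amount, payload, usage

- url: part of the PRIMARY KEY, which implies NOT NULL → not nullable.
- slug: declared NOT NULL → not nullable.
- name: part of the PRIMARY KEY, which implies NOT NULL → not nullable.
- trial_days: DEFAULT only fills an omitted column; an explicit NULL is still allowed → nullable.
- user_id: declared NOT NULL → not nullable.
- region: no NOT NULL constraint applies → nullable.
- token: declared NOT NULL → not nullable.
- amount: CHECK does not forbid NULL (a CHECK constraint passes when its expression is NULL) → nullable.
- payload: DEFAULT only fills an omitted column; an explicit NULL is still allowed → nullable.
- usage: CHECK does not forbid NULL (a CHECK constraint passes when its expression is NULL) → nullable.
- limit_value: part of the PRIMARY KEY, which implies NOT NULL → not nullable.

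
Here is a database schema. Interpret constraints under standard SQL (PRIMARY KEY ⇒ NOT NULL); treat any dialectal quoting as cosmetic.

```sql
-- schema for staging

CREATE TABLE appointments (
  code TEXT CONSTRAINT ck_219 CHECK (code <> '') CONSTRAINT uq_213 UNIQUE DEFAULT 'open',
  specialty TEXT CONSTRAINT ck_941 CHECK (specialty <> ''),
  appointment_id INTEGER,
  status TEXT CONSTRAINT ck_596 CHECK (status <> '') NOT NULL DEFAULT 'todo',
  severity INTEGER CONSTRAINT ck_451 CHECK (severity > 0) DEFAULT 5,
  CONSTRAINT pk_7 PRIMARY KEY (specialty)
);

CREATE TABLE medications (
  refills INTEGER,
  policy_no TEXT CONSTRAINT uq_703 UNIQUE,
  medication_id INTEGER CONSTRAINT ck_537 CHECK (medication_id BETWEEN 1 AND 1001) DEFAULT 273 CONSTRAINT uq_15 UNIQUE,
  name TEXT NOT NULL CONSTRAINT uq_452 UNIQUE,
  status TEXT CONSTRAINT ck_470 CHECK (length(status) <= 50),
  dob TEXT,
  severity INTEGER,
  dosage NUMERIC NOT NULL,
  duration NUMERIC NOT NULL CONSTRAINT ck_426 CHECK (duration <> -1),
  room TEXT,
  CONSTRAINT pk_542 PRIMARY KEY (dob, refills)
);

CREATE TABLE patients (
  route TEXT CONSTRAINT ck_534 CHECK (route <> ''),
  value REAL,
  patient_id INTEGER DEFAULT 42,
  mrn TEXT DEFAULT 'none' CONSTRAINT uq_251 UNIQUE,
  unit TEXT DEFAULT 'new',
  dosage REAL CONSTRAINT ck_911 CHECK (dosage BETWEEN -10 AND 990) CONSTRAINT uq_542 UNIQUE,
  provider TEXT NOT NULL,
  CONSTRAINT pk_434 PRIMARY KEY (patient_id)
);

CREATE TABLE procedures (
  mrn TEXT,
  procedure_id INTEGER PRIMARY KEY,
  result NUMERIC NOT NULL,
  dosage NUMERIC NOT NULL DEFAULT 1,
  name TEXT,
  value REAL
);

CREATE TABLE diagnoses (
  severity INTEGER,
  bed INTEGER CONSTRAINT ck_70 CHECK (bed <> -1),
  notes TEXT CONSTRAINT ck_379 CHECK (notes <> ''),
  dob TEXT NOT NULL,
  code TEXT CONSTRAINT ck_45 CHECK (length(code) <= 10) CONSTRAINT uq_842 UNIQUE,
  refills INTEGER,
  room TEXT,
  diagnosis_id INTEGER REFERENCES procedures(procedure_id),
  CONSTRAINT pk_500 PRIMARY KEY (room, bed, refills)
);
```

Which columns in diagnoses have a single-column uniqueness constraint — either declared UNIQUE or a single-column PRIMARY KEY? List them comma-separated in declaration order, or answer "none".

- severity: no UNIQUE or single-column PK constraint.
- bed: part of a composite PRIMARY KEY — only the tuple is unique, not this column on its own.
- notes: no UNIQUE or single-column PK constraint.
- dob: no UNIQUE or single-column PK constraint.
- code: declared UNIQUE → unique.
- refills: part of a composite PRIMARY KEY — only the tuple is unique, not this column on its own.
- room: part of a composite PRIMARY KEY — only the tuple is unique, not this column on its own.
- diagnosis_id: no UNIQUE or single-column PK constraint.

code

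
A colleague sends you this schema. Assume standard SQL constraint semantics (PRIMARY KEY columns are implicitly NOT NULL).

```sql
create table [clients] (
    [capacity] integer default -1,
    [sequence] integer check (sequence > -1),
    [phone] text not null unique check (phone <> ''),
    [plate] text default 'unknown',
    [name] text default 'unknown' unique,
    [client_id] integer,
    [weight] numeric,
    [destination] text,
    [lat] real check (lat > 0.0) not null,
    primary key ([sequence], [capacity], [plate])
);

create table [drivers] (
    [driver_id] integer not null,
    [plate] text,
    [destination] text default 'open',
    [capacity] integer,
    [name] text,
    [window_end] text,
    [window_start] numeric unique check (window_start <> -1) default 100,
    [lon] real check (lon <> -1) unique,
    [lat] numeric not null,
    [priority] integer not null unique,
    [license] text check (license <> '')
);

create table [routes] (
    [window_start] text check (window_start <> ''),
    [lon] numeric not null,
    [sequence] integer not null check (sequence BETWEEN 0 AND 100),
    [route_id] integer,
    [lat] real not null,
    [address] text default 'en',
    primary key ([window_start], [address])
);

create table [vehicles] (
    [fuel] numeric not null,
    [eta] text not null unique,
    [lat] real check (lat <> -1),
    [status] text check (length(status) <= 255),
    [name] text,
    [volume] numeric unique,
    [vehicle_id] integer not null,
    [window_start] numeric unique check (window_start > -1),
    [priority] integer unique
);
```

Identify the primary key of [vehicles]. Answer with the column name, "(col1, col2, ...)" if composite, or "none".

No column is declared PRIMARY KEY inline, and there is no table-level PRIMARY KEY clause in vehicles.

none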